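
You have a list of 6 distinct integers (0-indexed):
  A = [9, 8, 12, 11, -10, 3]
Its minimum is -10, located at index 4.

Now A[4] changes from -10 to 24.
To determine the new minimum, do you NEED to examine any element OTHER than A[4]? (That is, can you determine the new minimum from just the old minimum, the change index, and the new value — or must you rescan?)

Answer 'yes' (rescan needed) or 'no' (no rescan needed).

Answer: yes

Derivation:
Old min = -10 at index 4
Change at index 4: -10 -> 24
Index 4 WAS the min and new value 24 > old min -10. Must rescan other elements to find the new min.
Needs rescan: yes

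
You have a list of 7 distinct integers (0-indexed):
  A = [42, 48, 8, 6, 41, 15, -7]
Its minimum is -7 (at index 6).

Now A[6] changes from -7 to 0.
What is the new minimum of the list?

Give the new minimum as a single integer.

Answer: 0

Derivation:
Old min = -7 (at index 6)
Change: A[6] -7 -> 0
Changed element WAS the min. Need to check: is 0 still <= all others?
  Min of remaining elements: 6
  New min = min(0, 6) = 0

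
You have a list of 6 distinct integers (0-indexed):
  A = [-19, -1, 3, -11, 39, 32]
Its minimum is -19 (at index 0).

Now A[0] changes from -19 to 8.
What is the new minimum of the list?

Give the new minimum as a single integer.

Old min = -19 (at index 0)
Change: A[0] -19 -> 8
Changed element WAS the min. Need to check: is 8 still <= all others?
  Min of remaining elements: -11
  New min = min(8, -11) = -11

Answer: -11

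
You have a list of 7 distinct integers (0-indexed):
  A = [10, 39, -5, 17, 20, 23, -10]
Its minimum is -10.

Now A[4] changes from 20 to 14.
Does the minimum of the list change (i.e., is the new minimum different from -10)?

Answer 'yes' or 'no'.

Answer: no

Derivation:
Old min = -10
Change: A[4] 20 -> 14
Changed element was NOT the min; min changes only if 14 < -10.
New min = -10; changed? no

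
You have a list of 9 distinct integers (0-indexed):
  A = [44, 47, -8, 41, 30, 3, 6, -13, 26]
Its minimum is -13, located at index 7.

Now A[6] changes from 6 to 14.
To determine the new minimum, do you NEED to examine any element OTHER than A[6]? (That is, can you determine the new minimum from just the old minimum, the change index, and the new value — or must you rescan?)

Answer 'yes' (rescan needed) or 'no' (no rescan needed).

Answer: no

Derivation:
Old min = -13 at index 7
Change at index 6: 6 -> 14
Index 6 was NOT the min. New min = min(-13, 14). No rescan of other elements needed.
Needs rescan: no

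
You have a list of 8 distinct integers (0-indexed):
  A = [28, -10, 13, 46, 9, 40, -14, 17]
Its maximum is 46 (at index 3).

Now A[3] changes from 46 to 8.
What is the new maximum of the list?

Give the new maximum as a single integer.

Old max = 46 (at index 3)
Change: A[3] 46 -> 8
Changed element WAS the max -> may need rescan.
  Max of remaining elements: 40
  New max = max(8, 40) = 40

Answer: 40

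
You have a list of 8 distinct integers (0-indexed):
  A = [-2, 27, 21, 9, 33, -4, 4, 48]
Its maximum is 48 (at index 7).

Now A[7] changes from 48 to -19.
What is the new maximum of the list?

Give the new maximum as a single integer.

Old max = 48 (at index 7)
Change: A[7] 48 -> -19
Changed element WAS the max -> may need rescan.
  Max of remaining elements: 33
  New max = max(-19, 33) = 33

Answer: 33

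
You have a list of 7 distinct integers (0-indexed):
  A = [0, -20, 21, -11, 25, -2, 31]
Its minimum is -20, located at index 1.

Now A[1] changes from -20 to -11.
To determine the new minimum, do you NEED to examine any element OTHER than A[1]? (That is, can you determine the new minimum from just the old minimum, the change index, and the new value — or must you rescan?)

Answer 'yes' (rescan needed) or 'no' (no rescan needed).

Answer: yes

Derivation:
Old min = -20 at index 1
Change at index 1: -20 -> -11
Index 1 WAS the min and new value -11 > old min -20. Must rescan other elements to find the new min.
Needs rescan: yes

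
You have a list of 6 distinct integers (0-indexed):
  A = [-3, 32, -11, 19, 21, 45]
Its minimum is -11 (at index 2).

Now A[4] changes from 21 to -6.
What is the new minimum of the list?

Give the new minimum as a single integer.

Answer: -11

Derivation:
Old min = -11 (at index 2)
Change: A[4] 21 -> -6
Changed element was NOT the old min.
  New min = min(old_min, new_val) = min(-11, -6) = -11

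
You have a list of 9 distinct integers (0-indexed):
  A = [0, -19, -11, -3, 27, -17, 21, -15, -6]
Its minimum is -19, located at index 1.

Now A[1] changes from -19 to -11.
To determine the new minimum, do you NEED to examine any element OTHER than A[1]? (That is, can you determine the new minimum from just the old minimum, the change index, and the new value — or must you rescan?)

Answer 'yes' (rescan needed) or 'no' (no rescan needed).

Answer: yes

Derivation:
Old min = -19 at index 1
Change at index 1: -19 -> -11
Index 1 WAS the min and new value -11 > old min -19. Must rescan other elements to find the new min.
Needs rescan: yes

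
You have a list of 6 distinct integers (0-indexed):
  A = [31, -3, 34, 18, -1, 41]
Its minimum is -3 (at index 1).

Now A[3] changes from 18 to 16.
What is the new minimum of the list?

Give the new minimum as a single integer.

Old min = -3 (at index 1)
Change: A[3] 18 -> 16
Changed element was NOT the old min.
  New min = min(old_min, new_val) = min(-3, 16) = -3

Answer: -3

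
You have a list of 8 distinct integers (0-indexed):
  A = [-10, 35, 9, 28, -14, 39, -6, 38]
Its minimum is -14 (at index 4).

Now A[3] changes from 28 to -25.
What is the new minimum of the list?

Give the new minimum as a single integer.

Old min = -14 (at index 4)
Change: A[3] 28 -> -25
Changed element was NOT the old min.
  New min = min(old_min, new_val) = min(-14, -25) = -25

Answer: -25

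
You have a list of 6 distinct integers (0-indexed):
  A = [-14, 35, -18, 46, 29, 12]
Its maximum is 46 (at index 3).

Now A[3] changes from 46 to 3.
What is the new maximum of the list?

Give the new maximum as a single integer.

Answer: 35

Derivation:
Old max = 46 (at index 3)
Change: A[3] 46 -> 3
Changed element WAS the max -> may need rescan.
  Max of remaining elements: 35
  New max = max(3, 35) = 35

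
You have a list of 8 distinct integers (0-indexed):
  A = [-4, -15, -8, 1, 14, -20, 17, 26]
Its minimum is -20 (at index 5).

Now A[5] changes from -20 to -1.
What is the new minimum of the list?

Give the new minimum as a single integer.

Old min = -20 (at index 5)
Change: A[5] -20 -> -1
Changed element WAS the min. Need to check: is -1 still <= all others?
  Min of remaining elements: -15
  New min = min(-1, -15) = -15

Answer: -15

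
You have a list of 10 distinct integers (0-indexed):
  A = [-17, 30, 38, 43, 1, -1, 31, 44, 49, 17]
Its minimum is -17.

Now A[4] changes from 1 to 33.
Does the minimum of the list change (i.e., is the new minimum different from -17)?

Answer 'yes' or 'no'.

Answer: no

Derivation:
Old min = -17
Change: A[4] 1 -> 33
Changed element was NOT the min; min changes only if 33 < -17.
New min = -17; changed? no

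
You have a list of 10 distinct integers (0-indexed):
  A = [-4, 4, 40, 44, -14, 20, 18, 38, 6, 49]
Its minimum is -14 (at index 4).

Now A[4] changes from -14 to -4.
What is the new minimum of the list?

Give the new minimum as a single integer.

Answer: -4

Derivation:
Old min = -14 (at index 4)
Change: A[4] -14 -> -4
Changed element WAS the min. Need to check: is -4 still <= all others?
  Min of remaining elements: -4
  New min = min(-4, -4) = -4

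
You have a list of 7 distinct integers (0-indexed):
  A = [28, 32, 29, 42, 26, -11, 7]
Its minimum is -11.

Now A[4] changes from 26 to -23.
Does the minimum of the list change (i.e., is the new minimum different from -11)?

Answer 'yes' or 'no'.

Answer: yes

Derivation:
Old min = -11
Change: A[4] 26 -> -23
Changed element was NOT the min; min changes only if -23 < -11.
New min = -23; changed? yes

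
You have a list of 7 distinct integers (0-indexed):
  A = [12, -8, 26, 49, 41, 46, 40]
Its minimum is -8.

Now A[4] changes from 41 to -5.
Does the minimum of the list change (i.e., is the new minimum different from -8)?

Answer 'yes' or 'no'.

Old min = -8
Change: A[4] 41 -> -5
Changed element was NOT the min; min changes only if -5 < -8.
New min = -8; changed? no

Answer: no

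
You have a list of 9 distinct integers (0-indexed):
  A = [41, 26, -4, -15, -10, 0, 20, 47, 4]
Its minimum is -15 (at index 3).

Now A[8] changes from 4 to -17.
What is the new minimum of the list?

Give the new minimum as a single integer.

Old min = -15 (at index 3)
Change: A[8] 4 -> -17
Changed element was NOT the old min.
  New min = min(old_min, new_val) = min(-15, -17) = -17

Answer: -17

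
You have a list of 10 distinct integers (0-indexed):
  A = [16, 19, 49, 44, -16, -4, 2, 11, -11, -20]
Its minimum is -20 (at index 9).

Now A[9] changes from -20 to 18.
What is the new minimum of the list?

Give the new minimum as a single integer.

Old min = -20 (at index 9)
Change: A[9] -20 -> 18
Changed element WAS the min. Need to check: is 18 still <= all others?
  Min of remaining elements: -16
  New min = min(18, -16) = -16

Answer: -16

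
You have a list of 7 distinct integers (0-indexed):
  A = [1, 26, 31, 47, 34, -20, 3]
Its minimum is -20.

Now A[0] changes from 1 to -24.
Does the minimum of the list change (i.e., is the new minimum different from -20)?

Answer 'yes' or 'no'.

Old min = -20
Change: A[0] 1 -> -24
Changed element was NOT the min; min changes only if -24 < -20.
New min = -24; changed? yes

Answer: yes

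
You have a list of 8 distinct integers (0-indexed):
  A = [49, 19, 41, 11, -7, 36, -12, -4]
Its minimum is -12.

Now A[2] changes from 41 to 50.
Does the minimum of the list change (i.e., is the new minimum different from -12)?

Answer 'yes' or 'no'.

Answer: no

Derivation:
Old min = -12
Change: A[2] 41 -> 50
Changed element was NOT the min; min changes only if 50 < -12.
New min = -12; changed? no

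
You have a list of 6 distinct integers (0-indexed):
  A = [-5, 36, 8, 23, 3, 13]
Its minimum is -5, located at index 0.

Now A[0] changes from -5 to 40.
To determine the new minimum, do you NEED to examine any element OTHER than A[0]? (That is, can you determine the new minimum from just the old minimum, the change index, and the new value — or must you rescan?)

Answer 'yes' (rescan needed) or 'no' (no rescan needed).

Answer: yes

Derivation:
Old min = -5 at index 0
Change at index 0: -5 -> 40
Index 0 WAS the min and new value 40 > old min -5. Must rescan other elements to find the new min.
Needs rescan: yes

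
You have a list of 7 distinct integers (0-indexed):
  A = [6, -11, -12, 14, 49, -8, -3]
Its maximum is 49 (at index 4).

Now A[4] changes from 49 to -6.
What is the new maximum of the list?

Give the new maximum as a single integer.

Answer: 14

Derivation:
Old max = 49 (at index 4)
Change: A[4] 49 -> -6
Changed element WAS the max -> may need rescan.
  Max of remaining elements: 14
  New max = max(-6, 14) = 14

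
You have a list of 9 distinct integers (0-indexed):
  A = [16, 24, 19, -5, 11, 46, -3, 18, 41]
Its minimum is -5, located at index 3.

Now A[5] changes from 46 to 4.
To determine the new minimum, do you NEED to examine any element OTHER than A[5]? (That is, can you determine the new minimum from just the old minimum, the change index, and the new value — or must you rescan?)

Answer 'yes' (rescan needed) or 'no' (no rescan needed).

Old min = -5 at index 3
Change at index 5: 46 -> 4
Index 5 was NOT the min. New min = min(-5, 4). No rescan of other elements needed.
Needs rescan: no

Answer: no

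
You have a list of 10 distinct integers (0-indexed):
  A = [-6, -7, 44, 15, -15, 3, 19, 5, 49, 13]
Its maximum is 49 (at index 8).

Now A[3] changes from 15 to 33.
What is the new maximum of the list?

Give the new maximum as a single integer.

Old max = 49 (at index 8)
Change: A[3] 15 -> 33
Changed element was NOT the old max.
  New max = max(old_max, new_val) = max(49, 33) = 49

Answer: 49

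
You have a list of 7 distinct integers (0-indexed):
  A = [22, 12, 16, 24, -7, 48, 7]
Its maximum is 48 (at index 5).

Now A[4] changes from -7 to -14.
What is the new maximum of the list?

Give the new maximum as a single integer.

Old max = 48 (at index 5)
Change: A[4] -7 -> -14
Changed element was NOT the old max.
  New max = max(old_max, new_val) = max(48, -14) = 48

Answer: 48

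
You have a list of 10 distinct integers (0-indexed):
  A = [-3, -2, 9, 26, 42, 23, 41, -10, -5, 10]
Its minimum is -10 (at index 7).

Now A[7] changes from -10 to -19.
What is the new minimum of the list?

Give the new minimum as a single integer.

Old min = -10 (at index 7)
Change: A[7] -10 -> -19
Changed element WAS the min. Need to check: is -19 still <= all others?
  Min of remaining elements: -5
  New min = min(-19, -5) = -19

Answer: -19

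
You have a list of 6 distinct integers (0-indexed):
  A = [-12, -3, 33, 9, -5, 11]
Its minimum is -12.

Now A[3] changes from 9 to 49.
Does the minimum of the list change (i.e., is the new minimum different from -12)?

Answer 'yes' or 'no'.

Answer: no

Derivation:
Old min = -12
Change: A[3] 9 -> 49
Changed element was NOT the min; min changes only if 49 < -12.
New min = -12; changed? no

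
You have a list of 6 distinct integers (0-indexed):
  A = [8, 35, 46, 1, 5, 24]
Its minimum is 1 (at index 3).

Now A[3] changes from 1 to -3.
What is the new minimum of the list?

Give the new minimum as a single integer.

Old min = 1 (at index 3)
Change: A[3] 1 -> -3
Changed element WAS the min. Need to check: is -3 still <= all others?
  Min of remaining elements: 5
  New min = min(-3, 5) = -3

Answer: -3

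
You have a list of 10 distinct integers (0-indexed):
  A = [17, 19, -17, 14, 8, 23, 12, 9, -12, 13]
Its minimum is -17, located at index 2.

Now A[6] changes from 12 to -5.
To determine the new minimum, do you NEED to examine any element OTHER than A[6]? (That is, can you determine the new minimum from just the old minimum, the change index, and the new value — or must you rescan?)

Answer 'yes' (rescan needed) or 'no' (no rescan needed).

Answer: no

Derivation:
Old min = -17 at index 2
Change at index 6: 12 -> -5
Index 6 was NOT the min. New min = min(-17, -5). No rescan of other elements needed.
Needs rescan: no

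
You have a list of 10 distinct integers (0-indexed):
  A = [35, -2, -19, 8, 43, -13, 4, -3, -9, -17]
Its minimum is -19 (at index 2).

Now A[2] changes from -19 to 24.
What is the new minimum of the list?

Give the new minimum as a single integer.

Old min = -19 (at index 2)
Change: A[2] -19 -> 24
Changed element WAS the min. Need to check: is 24 still <= all others?
  Min of remaining elements: -17
  New min = min(24, -17) = -17

Answer: -17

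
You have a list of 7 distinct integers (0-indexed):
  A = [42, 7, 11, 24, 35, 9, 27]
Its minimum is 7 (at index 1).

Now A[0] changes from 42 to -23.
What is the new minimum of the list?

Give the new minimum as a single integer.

Answer: -23

Derivation:
Old min = 7 (at index 1)
Change: A[0] 42 -> -23
Changed element was NOT the old min.
  New min = min(old_min, new_val) = min(7, -23) = -23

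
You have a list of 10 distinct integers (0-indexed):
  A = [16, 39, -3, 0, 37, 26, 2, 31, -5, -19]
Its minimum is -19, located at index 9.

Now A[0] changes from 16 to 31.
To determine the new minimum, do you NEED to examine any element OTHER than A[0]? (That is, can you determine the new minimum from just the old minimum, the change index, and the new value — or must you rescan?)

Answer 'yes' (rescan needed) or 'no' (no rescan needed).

Answer: no

Derivation:
Old min = -19 at index 9
Change at index 0: 16 -> 31
Index 0 was NOT the min. New min = min(-19, 31). No rescan of other elements needed.
Needs rescan: no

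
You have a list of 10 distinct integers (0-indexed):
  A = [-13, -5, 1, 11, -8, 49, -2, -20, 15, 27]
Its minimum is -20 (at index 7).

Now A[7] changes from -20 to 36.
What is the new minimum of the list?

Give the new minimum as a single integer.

Answer: -13

Derivation:
Old min = -20 (at index 7)
Change: A[7] -20 -> 36
Changed element WAS the min. Need to check: is 36 still <= all others?
  Min of remaining elements: -13
  New min = min(36, -13) = -13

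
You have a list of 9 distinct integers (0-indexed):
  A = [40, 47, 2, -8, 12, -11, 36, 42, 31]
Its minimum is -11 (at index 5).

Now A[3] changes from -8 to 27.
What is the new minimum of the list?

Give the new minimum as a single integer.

Answer: -11

Derivation:
Old min = -11 (at index 5)
Change: A[3] -8 -> 27
Changed element was NOT the old min.
  New min = min(old_min, new_val) = min(-11, 27) = -11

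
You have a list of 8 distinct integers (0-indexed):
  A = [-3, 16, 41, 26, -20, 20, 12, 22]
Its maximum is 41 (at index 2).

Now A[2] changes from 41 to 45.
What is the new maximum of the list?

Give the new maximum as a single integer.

Old max = 41 (at index 2)
Change: A[2] 41 -> 45
Changed element WAS the max -> may need rescan.
  Max of remaining elements: 26
  New max = max(45, 26) = 45

Answer: 45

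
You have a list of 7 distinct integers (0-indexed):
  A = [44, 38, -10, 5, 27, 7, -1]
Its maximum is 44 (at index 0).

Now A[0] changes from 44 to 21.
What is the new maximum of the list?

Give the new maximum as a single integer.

Old max = 44 (at index 0)
Change: A[0] 44 -> 21
Changed element WAS the max -> may need rescan.
  Max of remaining elements: 38
  New max = max(21, 38) = 38

Answer: 38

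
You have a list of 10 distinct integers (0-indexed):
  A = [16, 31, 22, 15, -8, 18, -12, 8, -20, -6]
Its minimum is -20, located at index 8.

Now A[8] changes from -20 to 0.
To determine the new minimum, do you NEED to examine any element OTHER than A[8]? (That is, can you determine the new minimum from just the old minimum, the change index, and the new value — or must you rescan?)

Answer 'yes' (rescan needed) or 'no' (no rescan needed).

Answer: yes

Derivation:
Old min = -20 at index 8
Change at index 8: -20 -> 0
Index 8 WAS the min and new value 0 > old min -20. Must rescan other elements to find the new min.
Needs rescan: yes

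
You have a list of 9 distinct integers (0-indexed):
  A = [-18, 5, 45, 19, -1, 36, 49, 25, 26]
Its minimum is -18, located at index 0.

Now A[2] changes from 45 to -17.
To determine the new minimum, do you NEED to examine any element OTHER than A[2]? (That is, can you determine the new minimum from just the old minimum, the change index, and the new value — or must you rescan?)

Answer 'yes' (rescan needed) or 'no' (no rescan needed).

Old min = -18 at index 0
Change at index 2: 45 -> -17
Index 2 was NOT the min. New min = min(-18, -17). No rescan of other elements needed.
Needs rescan: no

Answer: no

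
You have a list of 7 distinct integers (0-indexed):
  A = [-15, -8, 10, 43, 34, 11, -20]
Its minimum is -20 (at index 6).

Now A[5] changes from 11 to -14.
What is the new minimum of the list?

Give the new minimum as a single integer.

Answer: -20

Derivation:
Old min = -20 (at index 6)
Change: A[5] 11 -> -14
Changed element was NOT the old min.
  New min = min(old_min, new_val) = min(-20, -14) = -20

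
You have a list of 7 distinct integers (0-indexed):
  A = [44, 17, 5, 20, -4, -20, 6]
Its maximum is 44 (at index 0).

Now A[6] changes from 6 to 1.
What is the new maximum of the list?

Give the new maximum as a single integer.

Old max = 44 (at index 0)
Change: A[6] 6 -> 1
Changed element was NOT the old max.
  New max = max(old_max, new_val) = max(44, 1) = 44

Answer: 44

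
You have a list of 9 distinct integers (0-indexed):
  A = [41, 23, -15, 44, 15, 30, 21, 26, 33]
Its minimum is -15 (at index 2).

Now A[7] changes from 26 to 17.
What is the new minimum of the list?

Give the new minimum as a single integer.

Old min = -15 (at index 2)
Change: A[7] 26 -> 17
Changed element was NOT the old min.
  New min = min(old_min, new_val) = min(-15, 17) = -15

Answer: -15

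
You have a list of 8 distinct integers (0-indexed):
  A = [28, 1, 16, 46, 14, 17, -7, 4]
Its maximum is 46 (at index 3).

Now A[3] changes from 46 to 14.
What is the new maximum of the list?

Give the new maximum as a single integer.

Answer: 28

Derivation:
Old max = 46 (at index 3)
Change: A[3] 46 -> 14
Changed element WAS the max -> may need rescan.
  Max of remaining elements: 28
  New max = max(14, 28) = 28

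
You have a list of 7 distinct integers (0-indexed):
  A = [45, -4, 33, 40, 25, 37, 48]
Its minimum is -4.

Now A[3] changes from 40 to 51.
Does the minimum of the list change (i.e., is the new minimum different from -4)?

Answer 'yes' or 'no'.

Old min = -4
Change: A[3] 40 -> 51
Changed element was NOT the min; min changes only if 51 < -4.
New min = -4; changed? no

Answer: no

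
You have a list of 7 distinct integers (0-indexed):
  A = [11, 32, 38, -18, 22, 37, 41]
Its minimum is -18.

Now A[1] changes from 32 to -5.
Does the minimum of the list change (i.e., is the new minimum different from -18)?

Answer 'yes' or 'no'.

Answer: no

Derivation:
Old min = -18
Change: A[1] 32 -> -5
Changed element was NOT the min; min changes only if -5 < -18.
New min = -18; changed? no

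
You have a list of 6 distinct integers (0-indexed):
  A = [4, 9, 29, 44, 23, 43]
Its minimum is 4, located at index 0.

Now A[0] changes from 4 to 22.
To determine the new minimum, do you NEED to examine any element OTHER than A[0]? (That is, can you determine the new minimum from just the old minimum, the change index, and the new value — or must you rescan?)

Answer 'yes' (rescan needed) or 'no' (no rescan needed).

Old min = 4 at index 0
Change at index 0: 4 -> 22
Index 0 WAS the min and new value 22 > old min 4. Must rescan other elements to find the new min.
Needs rescan: yes

Answer: yes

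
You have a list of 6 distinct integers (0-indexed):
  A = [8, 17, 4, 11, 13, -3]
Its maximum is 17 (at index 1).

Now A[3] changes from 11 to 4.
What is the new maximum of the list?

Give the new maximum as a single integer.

Old max = 17 (at index 1)
Change: A[3] 11 -> 4
Changed element was NOT the old max.
  New max = max(old_max, new_val) = max(17, 4) = 17

Answer: 17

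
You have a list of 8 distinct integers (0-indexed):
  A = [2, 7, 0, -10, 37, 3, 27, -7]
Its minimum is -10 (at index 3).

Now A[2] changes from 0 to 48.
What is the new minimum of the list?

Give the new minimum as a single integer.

Answer: -10

Derivation:
Old min = -10 (at index 3)
Change: A[2] 0 -> 48
Changed element was NOT the old min.
  New min = min(old_min, new_val) = min(-10, 48) = -10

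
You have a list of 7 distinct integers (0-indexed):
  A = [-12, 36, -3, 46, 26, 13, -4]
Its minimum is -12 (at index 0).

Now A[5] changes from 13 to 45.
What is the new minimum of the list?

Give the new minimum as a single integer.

Answer: -12

Derivation:
Old min = -12 (at index 0)
Change: A[5] 13 -> 45
Changed element was NOT the old min.
  New min = min(old_min, new_val) = min(-12, 45) = -12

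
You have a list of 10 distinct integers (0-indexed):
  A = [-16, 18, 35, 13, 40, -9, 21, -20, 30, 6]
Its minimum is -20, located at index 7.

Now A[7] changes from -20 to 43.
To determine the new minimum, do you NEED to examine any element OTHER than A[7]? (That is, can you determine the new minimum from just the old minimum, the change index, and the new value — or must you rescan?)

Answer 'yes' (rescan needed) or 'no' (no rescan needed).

Answer: yes

Derivation:
Old min = -20 at index 7
Change at index 7: -20 -> 43
Index 7 WAS the min and new value 43 > old min -20. Must rescan other elements to find the new min.
Needs rescan: yes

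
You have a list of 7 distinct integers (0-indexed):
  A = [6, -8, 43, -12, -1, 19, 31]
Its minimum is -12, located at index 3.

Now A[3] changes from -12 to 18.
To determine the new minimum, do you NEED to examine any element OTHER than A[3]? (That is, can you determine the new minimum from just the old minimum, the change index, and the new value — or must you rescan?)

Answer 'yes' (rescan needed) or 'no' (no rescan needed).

Answer: yes

Derivation:
Old min = -12 at index 3
Change at index 3: -12 -> 18
Index 3 WAS the min and new value 18 > old min -12. Must rescan other elements to find the new min.
Needs rescan: yes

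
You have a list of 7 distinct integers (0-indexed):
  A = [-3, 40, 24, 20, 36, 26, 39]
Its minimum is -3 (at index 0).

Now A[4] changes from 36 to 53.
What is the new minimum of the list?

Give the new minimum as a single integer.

Answer: -3

Derivation:
Old min = -3 (at index 0)
Change: A[4] 36 -> 53
Changed element was NOT the old min.
  New min = min(old_min, new_val) = min(-3, 53) = -3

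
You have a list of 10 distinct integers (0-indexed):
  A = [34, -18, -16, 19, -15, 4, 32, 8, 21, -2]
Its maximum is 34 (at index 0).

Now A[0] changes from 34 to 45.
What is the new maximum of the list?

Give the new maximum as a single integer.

Answer: 45

Derivation:
Old max = 34 (at index 0)
Change: A[0] 34 -> 45
Changed element WAS the max -> may need rescan.
  Max of remaining elements: 32
  New max = max(45, 32) = 45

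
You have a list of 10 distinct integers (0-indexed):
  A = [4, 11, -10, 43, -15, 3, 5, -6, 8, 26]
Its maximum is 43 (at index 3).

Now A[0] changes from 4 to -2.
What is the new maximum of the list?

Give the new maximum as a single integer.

Old max = 43 (at index 3)
Change: A[0] 4 -> -2
Changed element was NOT the old max.
  New max = max(old_max, new_val) = max(43, -2) = 43

Answer: 43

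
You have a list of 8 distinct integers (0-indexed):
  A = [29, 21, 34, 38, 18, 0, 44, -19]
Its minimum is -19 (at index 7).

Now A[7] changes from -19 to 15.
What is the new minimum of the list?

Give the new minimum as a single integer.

Old min = -19 (at index 7)
Change: A[7] -19 -> 15
Changed element WAS the min. Need to check: is 15 still <= all others?
  Min of remaining elements: 0
  New min = min(15, 0) = 0

Answer: 0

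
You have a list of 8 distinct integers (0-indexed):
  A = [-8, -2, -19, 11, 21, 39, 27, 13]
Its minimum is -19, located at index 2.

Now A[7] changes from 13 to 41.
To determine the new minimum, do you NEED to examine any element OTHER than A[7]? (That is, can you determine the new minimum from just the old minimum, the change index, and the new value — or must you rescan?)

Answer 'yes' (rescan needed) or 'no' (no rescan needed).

Answer: no

Derivation:
Old min = -19 at index 2
Change at index 7: 13 -> 41
Index 7 was NOT the min. New min = min(-19, 41). No rescan of other elements needed.
Needs rescan: no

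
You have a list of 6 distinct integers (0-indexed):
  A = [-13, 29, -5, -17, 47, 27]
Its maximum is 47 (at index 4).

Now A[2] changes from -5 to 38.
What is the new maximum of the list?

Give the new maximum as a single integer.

Answer: 47

Derivation:
Old max = 47 (at index 4)
Change: A[2] -5 -> 38
Changed element was NOT the old max.
  New max = max(old_max, new_val) = max(47, 38) = 47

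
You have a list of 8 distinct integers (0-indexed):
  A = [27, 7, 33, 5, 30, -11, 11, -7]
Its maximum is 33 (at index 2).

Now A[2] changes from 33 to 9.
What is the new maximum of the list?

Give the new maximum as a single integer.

Answer: 30

Derivation:
Old max = 33 (at index 2)
Change: A[2] 33 -> 9
Changed element WAS the max -> may need rescan.
  Max of remaining elements: 30
  New max = max(9, 30) = 30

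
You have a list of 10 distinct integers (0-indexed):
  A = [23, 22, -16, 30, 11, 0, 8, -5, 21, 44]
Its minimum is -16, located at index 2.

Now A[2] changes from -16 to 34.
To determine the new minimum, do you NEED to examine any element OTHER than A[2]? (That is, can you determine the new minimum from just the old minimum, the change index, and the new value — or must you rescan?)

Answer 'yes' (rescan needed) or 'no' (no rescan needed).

Answer: yes

Derivation:
Old min = -16 at index 2
Change at index 2: -16 -> 34
Index 2 WAS the min and new value 34 > old min -16. Must rescan other elements to find the new min.
Needs rescan: yes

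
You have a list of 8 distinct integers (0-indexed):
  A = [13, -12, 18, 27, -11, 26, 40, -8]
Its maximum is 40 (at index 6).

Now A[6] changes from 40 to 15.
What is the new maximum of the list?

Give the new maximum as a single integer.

Answer: 27

Derivation:
Old max = 40 (at index 6)
Change: A[6] 40 -> 15
Changed element WAS the max -> may need rescan.
  Max of remaining elements: 27
  New max = max(15, 27) = 27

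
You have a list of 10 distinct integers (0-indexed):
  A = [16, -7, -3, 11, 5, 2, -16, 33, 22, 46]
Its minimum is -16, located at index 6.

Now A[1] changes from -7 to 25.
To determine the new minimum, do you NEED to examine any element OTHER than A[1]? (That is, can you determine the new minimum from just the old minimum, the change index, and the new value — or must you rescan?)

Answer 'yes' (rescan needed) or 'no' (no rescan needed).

Old min = -16 at index 6
Change at index 1: -7 -> 25
Index 1 was NOT the min. New min = min(-16, 25). No rescan of other elements needed.
Needs rescan: no

Answer: no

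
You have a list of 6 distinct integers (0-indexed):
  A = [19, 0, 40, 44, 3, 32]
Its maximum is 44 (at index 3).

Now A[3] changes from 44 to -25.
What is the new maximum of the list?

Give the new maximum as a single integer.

Old max = 44 (at index 3)
Change: A[3] 44 -> -25
Changed element WAS the max -> may need rescan.
  Max of remaining elements: 40
  New max = max(-25, 40) = 40

Answer: 40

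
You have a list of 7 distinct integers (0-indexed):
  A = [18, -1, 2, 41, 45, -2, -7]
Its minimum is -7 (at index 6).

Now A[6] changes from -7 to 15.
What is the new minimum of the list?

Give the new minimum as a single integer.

Answer: -2

Derivation:
Old min = -7 (at index 6)
Change: A[6] -7 -> 15
Changed element WAS the min. Need to check: is 15 still <= all others?
  Min of remaining elements: -2
  New min = min(15, -2) = -2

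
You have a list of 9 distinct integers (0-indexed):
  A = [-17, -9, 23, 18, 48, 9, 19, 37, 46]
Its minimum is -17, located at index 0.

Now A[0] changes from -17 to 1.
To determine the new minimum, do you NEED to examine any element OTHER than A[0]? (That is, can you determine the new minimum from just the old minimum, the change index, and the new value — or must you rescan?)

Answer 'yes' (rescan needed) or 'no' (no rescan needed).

Old min = -17 at index 0
Change at index 0: -17 -> 1
Index 0 WAS the min and new value 1 > old min -17. Must rescan other elements to find the new min.
Needs rescan: yes

Answer: yes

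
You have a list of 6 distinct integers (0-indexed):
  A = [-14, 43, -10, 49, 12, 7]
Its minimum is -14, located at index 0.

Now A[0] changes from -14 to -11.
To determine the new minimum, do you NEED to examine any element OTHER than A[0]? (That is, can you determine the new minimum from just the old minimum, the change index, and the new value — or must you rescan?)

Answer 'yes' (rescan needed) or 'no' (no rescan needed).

Old min = -14 at index 0
Change at index 0: -14 -> -11
Index 0 WAS the min and new value -11 > old min -14. Must rescan other elements to find the new min.
Needs rescan: yes

Answer: yes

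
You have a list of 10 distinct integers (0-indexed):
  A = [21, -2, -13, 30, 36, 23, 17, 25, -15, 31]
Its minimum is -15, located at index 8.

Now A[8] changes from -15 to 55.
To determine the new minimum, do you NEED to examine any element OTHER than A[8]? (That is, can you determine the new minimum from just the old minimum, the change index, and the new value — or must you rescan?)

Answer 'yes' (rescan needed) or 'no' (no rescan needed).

Answer: yes

Derivation:
Old min = -15 at index 8
Change at index 8: -15 -> 55
Index 8 WAS the min and new value 55 > old min -15. Must rescan other elements to find the new min.
Needs rescan: yes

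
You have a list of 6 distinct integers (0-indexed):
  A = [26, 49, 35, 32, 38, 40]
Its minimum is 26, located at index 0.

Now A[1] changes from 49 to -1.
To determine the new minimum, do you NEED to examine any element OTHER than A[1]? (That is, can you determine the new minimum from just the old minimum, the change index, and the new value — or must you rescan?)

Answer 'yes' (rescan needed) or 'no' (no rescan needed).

Answer: no

Derivation:
Old min = 26 at index 0
Change at index 1: 49 -> -1
Index 1 was NOT the min. New min = min(26, -1). No rescan of other elements needed.
Needs rescan: no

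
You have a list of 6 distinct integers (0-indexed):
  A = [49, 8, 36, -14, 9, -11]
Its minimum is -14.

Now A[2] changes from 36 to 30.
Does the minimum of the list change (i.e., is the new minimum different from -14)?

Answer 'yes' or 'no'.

Answer: no

Derivation:
Old min = -14
Change: A[2] 36 -> 30
Changed element was NOT the min; min changes only if 30 < -14.
New min = -14; changed? no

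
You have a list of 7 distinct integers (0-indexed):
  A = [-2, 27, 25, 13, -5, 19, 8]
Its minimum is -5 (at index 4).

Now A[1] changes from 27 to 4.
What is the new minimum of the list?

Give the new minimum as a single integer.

Answer: -5

Derivation:
Old min = -5 (at index 4)
Change: A[1] 27 -> 4
Changed element was NOT the old min.
  New min = min(old_min, new_val) = min(-5, 4) = -5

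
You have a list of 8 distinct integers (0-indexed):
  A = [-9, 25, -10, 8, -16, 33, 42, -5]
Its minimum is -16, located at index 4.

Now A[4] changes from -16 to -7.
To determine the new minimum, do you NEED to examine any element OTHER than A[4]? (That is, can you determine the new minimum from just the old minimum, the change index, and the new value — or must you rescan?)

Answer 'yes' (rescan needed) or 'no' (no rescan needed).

Old min = -16 at index 4
Change at index 4: -16 -> -7
Index 4 WAS the min and new value -7 > old min -16. Must rescan other elements to find the new min.
Needs rescan: yes

Answer: yes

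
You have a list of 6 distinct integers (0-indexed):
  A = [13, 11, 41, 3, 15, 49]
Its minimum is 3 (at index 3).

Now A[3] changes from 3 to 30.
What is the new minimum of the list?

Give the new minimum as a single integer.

Old min = 3 (at index 3)
Change: A[3] 3 -> 30
Changed element WAS the min. Need to check: is 30 still <= all others?
  Min of remaining elements: 11
  New min = min(30, 11) = 11

Answer: 11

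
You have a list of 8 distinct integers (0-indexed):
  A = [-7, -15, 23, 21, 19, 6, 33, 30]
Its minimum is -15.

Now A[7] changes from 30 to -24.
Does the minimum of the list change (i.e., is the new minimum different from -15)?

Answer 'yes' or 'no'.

Old min = -15
Change: A[7] 30 -> -24
Changed element was NOT the min; min changes only if -24 < -15.
New min = -24; changed? yes

Answer: yes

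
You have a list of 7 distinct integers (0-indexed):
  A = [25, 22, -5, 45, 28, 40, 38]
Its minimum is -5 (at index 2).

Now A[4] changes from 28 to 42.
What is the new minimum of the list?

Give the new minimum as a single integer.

Old min = -5 (at index 2)
Change: A[4] 28 -> 42
Changed element was NOT the old min.
  New min = min(old_min, new_val) = min(-5, 42) = -5

Answer: -5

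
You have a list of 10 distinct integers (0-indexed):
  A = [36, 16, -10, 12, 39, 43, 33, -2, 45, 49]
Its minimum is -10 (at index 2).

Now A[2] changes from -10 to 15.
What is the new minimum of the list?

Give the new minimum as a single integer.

Answer: -2

Derivation:
Old min = -10 (at index 2)
Change: A[2] -10 -> 15
Changed element WAS the min. Need to check: is 15 still <= all others?
  Min of remaining elements: -2
  New min = min(15, -2) = -2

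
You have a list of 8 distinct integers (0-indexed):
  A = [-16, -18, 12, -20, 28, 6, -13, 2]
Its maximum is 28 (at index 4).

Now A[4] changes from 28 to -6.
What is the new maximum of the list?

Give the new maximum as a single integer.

Answer: 12

Derivation:
Old max = 28 (at index 4)
Change: A[4] 28 -> -6
Changed element WAS the max -> may need rescan.
  Max of remaining elements: 12
  New max = max(-6, 12) = 12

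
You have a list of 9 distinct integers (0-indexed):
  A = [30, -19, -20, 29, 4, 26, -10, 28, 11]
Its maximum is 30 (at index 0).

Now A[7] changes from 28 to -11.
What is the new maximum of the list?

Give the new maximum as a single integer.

Answer: 30

Derivation:
Old max = 30 (at index 0)
Change: A[7] 28 -> -11
Changed element was NOT the old max.
  New max = max(old_max, new_val) = max(30, -11) = 30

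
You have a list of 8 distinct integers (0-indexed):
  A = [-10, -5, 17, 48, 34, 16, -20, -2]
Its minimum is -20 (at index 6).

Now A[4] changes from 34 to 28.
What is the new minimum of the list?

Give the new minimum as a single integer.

Old min = -20 (at index 6)
Change: A[4] 34 -> 28
Changed element was NOT the old min.
  New min = min(old_min, new_val) = min(-20, 28) = -20

Answer: -20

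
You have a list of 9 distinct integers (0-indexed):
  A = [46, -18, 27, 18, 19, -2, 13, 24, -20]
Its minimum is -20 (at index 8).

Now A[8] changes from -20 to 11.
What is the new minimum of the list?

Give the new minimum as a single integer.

Answer: -18

Derivation:
Old min = -20 (at index 8)
Change: A[8] -20 -> 11
Changed element WAS the min. Need to check: is 11 still <= all others?
  Min of remaining elements: -18
  New min = min(11, -18) = -18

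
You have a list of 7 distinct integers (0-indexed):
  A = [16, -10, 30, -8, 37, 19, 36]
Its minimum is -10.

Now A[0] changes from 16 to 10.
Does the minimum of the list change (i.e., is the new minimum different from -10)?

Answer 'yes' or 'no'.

Old min = -10
Change: A[0] 16 -> 10
Changed element was NOT the min; min changes only if 10 < -10.
New min = -10; changed? no

Answer: no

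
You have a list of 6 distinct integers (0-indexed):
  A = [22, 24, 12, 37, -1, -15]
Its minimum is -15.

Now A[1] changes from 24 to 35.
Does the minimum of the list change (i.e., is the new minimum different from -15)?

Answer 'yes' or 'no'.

Answer: no

Derivation:
Old min = -15
Change: A[1] 24 -> 35
Changed element was NOT the min; min changes only if 35 < -15.
New min = -15; changed? no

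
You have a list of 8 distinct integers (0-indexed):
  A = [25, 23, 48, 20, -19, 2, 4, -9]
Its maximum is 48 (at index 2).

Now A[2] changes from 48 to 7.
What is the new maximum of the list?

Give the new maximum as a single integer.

Answer: 25

Derivation:
Old max = 48 (at index 2)
Change: A[2] 48 -> 7
Changed element WAS the max -> may need rescan.
  Max of remaining elements: 25
  New max = max(7, 25) = 25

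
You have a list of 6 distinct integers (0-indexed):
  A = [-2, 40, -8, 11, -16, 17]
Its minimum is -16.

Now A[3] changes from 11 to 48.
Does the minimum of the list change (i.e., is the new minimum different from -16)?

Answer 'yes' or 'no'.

Answer: no

Derivation:
Old min = -16
Change: A[3] 11 -> 48
Changed element was NOT the min; min changes only if 48 < -16.
New min = -16; changed? no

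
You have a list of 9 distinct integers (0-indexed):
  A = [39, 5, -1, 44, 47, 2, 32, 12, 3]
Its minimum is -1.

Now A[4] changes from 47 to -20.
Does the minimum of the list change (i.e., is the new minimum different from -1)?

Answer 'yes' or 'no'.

Old min = -1
Change: A[4] 47 -> -20
Changed element was NOT the min; min changes only if -20 < -1.
New min = -20; changed? yes

Answer: yes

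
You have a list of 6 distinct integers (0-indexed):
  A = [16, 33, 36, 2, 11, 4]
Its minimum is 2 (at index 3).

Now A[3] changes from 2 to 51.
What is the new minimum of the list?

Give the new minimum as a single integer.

Old min = 2 (at index 3)
Change: A[3] 2 -> 51
Changed element WAS the min. Need to check: is 51 still <= all others?
  Min of remaining elements: 4
  New min = min(51, 4) = 4

Answer: 4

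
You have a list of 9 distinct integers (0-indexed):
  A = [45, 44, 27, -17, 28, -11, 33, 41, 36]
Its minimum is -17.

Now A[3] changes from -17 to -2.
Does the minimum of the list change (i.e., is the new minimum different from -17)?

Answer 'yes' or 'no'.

Old min = -17
Change: A[3] -17 -> -2
Changed element was the min; new min must be rechecked.
New min = -11; changed? yes

Answer: yes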